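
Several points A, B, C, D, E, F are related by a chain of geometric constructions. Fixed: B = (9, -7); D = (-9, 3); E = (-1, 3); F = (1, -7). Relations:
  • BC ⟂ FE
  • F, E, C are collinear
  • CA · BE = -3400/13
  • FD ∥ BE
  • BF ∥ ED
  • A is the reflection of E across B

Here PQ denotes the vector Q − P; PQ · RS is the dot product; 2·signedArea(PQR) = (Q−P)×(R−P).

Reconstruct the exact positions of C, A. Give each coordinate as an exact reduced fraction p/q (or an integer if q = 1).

1. C_x = 17/13  [F, E, C are collinear ∩ BC ⟂ FE]
2. C_y = -111/13  [F, E, C are collinear ∩ BC ⟂ FE]
   → C = (17/13, -111/13)
3. A_x = 19  [A is the reflection of E across B]
4. A_y = -17  [A is the reflection of E across B]
   → A = (19, -17)

A = (19, -17)
C = (17/13, -111/13)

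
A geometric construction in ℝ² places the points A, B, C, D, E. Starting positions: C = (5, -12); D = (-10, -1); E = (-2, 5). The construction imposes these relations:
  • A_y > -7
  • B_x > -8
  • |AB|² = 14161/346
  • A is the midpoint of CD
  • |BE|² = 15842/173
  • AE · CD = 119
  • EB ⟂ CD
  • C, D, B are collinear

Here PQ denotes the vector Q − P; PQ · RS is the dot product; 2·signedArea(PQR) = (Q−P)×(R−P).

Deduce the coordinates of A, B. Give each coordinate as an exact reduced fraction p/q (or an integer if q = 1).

A = (-5/2, -13/2)
B = (-1325/173, -470/173)

1. A_x = -5/2  [A is the midpoint of CD]
2. A_y = -13/2  [A is the midpoint of CD]
   → A = (-5/2, -13/2)
3. B_x = -1325/173  [C, D, B are collinear ∩ EB ⟂ CD]
4. B_y = -470/173  [C, D, B are collinear ∩ EB ⟂ CD]
   → B = (-1325/173, -470/173)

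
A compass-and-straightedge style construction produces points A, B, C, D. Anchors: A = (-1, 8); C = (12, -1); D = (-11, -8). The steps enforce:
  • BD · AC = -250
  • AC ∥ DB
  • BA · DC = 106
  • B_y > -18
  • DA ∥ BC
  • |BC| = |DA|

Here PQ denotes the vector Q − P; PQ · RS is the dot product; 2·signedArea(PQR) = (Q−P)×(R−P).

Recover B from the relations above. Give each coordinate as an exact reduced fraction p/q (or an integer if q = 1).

1. B_x = 2  [DA ∥ BC ∩ AC ∥ DB]
2. B_y = -17  [DA ∥ BC ∩ AC ∥ DB]
   → B = (2, -17)

B = (2, -17)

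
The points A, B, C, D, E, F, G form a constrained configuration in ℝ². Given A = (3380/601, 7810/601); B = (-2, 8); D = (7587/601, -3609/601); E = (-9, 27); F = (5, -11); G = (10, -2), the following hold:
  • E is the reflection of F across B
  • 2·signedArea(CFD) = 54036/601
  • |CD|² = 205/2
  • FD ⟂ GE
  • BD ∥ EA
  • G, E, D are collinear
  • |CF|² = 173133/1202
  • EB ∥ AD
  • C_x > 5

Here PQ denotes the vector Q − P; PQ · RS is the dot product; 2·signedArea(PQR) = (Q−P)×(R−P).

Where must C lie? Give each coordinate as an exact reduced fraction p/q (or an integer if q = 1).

C = (6385/1202, 1199/1202)

1. C_x = 6385/1202  [line -3002/601·x + 4582/601·y + 11376/601 = 0 ∩ |CF|² = 173133/1202]
2. C_y = 1199/1202  [line -3002/601·x + 4582/601·y + 11376/601 = 0 ∩ |CF|² = 173133/1202]
   → C = (6385/1202, 1199/1202)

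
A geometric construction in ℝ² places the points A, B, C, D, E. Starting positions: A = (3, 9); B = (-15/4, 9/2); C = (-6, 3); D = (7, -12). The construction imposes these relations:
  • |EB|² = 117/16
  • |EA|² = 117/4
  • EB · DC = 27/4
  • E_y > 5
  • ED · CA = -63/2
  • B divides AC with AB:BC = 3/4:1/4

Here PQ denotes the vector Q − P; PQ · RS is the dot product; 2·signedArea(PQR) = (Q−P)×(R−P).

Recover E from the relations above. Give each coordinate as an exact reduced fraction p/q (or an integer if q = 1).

E = (-3/2, 6)

1. E_x = -3/2  [EB · DC = 27/4 ∩ ED · CA = -63/2]
2. E_y = 6  [EB · DC = 27/4 ∩ ED · CA = -63/2]
   → E = (-3/2, 6)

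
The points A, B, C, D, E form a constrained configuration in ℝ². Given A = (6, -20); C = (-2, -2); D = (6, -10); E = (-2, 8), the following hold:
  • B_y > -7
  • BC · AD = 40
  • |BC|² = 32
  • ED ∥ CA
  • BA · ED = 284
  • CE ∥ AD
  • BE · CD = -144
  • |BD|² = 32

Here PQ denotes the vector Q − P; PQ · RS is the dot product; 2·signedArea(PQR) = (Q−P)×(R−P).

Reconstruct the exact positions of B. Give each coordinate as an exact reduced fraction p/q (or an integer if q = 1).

1. B_x = 2  [BE · CD = -144 ∩ BA · ED = 284]
2. B_y = -6  [BE · CD = -144 ∩ BA · ED = 284]
   → B = (2, -6)

B = (2, -6)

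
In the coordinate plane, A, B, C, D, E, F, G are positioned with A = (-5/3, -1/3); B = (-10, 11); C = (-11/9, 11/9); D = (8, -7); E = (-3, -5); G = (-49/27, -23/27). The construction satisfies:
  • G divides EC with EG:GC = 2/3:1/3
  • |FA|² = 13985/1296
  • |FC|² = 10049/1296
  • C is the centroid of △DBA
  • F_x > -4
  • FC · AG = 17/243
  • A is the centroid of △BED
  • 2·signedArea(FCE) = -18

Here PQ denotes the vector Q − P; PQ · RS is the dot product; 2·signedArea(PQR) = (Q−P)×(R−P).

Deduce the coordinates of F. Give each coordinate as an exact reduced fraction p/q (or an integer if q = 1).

F = (-139/36, 19/9)

1. F_x = -139/36  [2·signedArea(FCE) = -18 ∩ FC · AG = 17/243]
2. F_y = 19/9  [2·signedArea(FCE) = -18 ∩ FC · AG = 17/243]
   → F = (-139/36, 19/9)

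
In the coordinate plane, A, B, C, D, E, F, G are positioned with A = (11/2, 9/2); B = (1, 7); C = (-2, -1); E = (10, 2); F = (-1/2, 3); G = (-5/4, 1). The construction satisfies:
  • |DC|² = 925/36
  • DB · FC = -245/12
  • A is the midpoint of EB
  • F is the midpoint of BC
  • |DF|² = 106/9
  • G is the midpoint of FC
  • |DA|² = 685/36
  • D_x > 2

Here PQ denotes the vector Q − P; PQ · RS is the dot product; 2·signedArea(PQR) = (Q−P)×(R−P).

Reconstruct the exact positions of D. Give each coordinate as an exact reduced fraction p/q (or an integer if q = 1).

1. D_x = 5/2  [line 3/2·x + 4·y + -109/12 = 0 ∩ |DC|² = 925/36]
2. D_y = 4/3  [line 3/2·x + 4·y + -109/12 = 0 ∩ |DC|² = 925/36]
   → D = (5/2, 4/3)

D = (5/2, 4/3)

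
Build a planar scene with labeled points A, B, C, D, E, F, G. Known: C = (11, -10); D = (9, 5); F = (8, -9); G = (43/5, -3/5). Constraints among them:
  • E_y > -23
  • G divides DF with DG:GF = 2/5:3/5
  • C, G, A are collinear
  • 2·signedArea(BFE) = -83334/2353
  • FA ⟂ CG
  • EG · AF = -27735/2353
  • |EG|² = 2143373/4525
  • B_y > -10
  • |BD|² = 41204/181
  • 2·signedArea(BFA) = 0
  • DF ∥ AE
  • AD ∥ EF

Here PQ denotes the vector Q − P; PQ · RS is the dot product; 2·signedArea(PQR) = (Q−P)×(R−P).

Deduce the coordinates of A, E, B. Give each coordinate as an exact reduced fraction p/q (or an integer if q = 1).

A = (24887/2353, -19629/2353)
B = (12761/2353, -22725/2353)
E = (22534/2353, -52571/2353)

1. A_x = 24887/2353  [C, G, A are collinear ∩ FA ⟂ CG]
2. A_y = -19629/2353  [C, G, A are collinear ∩ FA ⟂ CG]
   → A = (24887/2353, -19629/2353)
3. E_x = 22534/2353  [AD ∥ EF ∩ DF ∥ AE]
4. E_y = -52571/2353  [AD ∥ EF ∩ DF ∥ AE]
   → E = (22534/2353, -52571/2353)
5. B_x = 12761/2353  [2·signedArea(BFA) = 0 ∩ 2·signedArea(BFE) = -83334/2353]
6. B_y = -22725/2353  [2·signedArea(BFA) = 0 ∩ 2·signedArea(BFE) = -83334/2353]
   → B = (12761/2353, -22725/2353)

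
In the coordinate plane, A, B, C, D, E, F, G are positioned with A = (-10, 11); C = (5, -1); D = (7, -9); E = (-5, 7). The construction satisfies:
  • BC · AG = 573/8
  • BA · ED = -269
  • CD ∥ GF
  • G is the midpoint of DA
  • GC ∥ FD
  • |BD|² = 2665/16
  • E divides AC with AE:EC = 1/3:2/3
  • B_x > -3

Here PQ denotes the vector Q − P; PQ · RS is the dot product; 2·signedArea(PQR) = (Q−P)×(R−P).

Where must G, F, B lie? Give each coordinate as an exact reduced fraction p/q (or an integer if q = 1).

1. G_x = -3/2  [G is the midpoint of DA]
2. G_y = 1  [G is the midpoint of DA]
   → G = (-3/2, 1)
3. F_x = 1/2  [GC ∥ FD ∩ CD ∥ GF]
4. F_y = -7  [GC ∥ FD ∩ CD ∥ GF]
   → F = (1/2, -7)
5. B_x = -9/4  [BA · ED = -269 ∩ BC · AG = 573/8]
6. B_y = 0  [BA · ED = -269 ∩ BC · AG = 573/8]
   → B = (-9/4, 0)

B = (-9/4, 0)
F = (1/2, -7)
G = (-3/2, 1)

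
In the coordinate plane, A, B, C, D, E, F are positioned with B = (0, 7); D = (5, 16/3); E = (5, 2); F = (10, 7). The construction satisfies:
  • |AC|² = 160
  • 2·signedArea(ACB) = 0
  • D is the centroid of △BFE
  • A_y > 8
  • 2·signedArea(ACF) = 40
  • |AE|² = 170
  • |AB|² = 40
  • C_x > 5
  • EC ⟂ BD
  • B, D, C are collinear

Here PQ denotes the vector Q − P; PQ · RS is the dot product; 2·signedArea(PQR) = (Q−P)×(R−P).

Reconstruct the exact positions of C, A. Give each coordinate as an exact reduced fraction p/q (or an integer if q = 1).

1. C_x = 6  [B, D, C are collinear ∩ EC ⟂ BD]
2. C_y = 5  [B, D, C are collinear ∩ EC ⟂ BD]
   → C = (6, 5)
3. A_x = -6  [2·signedArea(ACB) = 0 ∩ 2·signedArea(ACF) = 40]
4. A_y = 9  [2·signedArea(ACB) = 0 ∩ 2·signedArea(ACF) = 40]
   → A = (-6, 9)

A = (-6, 9)
C = (6, 5)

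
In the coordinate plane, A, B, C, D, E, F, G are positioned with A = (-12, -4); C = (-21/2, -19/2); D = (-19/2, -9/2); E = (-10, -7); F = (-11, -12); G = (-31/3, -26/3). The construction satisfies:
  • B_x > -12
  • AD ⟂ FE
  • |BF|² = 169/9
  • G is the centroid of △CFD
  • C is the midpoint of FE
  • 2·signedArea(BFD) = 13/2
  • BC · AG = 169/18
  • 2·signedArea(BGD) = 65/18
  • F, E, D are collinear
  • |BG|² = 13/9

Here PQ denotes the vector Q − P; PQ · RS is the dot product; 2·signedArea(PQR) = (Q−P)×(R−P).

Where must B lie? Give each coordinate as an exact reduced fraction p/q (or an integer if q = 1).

B = (-11, -23/3)

1. B_x = -11  [2·signedArea(BFD) = 13/2 ∩ BC · AG = 169/18]
2. B_y = -23/3  [2·signedArea(BFD) = 13/2 ∩ BC · AG = 169/18]
   → B = (-11, -23/3)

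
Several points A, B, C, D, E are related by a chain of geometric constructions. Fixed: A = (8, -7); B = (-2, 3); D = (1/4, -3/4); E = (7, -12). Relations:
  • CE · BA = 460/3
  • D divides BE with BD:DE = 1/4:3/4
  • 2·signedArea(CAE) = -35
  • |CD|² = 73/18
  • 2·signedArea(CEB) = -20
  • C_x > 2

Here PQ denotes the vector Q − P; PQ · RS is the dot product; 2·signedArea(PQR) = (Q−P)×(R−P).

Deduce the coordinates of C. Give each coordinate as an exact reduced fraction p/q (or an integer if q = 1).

C = (25/12, -19/12)

1. C_x = 25/12  [2·signedArea(CAE) = -35 ∩ CE · BA = 460/3]
2. C_y = -19/12  [2·signedArea(CAE) = -35 ∩ CE · BA = 460/3]
   → C = (25/12, -19/12)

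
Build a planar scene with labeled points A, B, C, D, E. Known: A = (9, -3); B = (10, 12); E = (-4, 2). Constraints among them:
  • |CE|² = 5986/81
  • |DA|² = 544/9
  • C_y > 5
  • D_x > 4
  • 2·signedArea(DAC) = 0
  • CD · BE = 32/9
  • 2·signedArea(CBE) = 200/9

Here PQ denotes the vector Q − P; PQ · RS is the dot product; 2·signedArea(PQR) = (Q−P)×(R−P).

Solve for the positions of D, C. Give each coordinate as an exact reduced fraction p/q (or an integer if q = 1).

C = (11/3, 53/9)
D = (5, 11/3)

1. C_x = 11/3  [line 10·x + -14·y + 412/9 = 0 ∩ |CE|² = 5986/81]
2. C_y = 53/9  [line 10·x + -14·y + 412/9 = 0 ∩ |CE|² = 5986/81]
   → C = (11/3, 53/9)
3. D_x = 5  [2·signedArea(DAC) = 0 ∩ CD · BE = 32/9]
4. D_y = 11/3  [2·signedArea(DAC) = 0 ∩ CD · BE = 32/9]
   → D = (5, 11/3)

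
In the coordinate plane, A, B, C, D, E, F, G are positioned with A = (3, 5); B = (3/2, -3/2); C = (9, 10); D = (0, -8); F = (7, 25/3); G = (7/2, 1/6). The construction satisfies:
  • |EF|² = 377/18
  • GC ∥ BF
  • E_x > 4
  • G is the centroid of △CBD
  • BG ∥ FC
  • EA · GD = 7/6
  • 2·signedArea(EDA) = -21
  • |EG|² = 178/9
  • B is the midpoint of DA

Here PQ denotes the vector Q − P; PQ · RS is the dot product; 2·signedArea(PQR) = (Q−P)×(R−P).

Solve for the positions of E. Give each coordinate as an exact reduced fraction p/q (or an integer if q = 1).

1. E_x = 9/2  [2·signedArea(EDA) = -21 ∩ EA · GD = 7/6]
2. E_y = 9/2  [2·signedArea(EDA) = -21 ∩ EA · GD = 7/6]
   → E = (9/2, 9/2)

E = (9/2, 9/2)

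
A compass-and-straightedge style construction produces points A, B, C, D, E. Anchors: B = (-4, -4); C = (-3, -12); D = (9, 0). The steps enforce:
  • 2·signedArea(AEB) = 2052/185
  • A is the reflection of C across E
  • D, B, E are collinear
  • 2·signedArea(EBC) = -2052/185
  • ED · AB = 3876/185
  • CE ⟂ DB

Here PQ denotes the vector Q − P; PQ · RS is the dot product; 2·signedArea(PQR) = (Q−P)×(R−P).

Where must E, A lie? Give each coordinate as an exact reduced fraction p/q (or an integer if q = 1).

1. E_x = -987/185  [D, B, E are collinear ∩ CE ⟂ DB]
2. E_y = -816/185  [D, B, E are collinear ∩ CE ⟂ DB]
   → E = (-987/185, -816/185)
3. A_x = -1419/185  [A is the reflection of C across E]
4. A_y = 588/185  [A is the reflection of C across E]
   → A = (-1419/185, 588/185)

A = (-1419/185, 588/185)
E = (-987/185, -816/185)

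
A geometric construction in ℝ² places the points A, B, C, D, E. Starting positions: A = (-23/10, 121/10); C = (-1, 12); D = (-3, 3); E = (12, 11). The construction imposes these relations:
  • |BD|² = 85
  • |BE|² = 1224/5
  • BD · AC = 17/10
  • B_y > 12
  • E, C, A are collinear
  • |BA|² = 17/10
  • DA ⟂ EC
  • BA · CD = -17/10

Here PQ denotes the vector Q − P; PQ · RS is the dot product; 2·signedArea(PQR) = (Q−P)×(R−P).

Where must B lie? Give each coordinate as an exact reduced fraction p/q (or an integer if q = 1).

1. B_x = -18/5  [BD · AC = 17/10 ∩ BA · CD = -17/10]
2. B_y = 61/5  [BD · AC = 17/10 ∩ BA · CD = -17/10]
   → B = (-18/5, 61/5)

B = (-18/5, 61/5)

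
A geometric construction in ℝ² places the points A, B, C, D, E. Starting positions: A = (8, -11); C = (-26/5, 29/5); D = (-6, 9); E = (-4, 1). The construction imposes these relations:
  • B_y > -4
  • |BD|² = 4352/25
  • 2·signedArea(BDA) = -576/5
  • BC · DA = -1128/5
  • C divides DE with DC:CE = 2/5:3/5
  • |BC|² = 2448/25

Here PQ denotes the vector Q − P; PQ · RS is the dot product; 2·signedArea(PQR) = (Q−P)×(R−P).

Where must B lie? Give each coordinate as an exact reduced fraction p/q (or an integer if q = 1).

B = (-14/5, -19/5)

1. B_x = -14/5  [2·signedArea(BDA) = -576/5 ∩ BC · DA = -1128/5]
2. B_y = -19/5  [2·signedArea(BDA) = -576/5 ∩ BC · DA = -1128/5]
   → B = (-14/5, -19/5)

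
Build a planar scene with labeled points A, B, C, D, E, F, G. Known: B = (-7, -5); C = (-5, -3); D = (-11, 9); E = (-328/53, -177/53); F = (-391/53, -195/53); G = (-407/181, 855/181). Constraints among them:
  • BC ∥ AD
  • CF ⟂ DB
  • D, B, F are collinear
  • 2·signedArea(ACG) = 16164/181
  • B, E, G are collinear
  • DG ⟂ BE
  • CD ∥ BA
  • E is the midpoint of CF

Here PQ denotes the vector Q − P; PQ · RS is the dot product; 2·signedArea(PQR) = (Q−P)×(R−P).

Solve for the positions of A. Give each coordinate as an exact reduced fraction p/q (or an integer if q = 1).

A = (-13, 7)

1. A_x = -13  [BC ∥ AD ∩ CD ∥ BA]
2. A_y = 7  [BC ∥ AD ∩ CD ∥ BA]
   → A = (-13, 7)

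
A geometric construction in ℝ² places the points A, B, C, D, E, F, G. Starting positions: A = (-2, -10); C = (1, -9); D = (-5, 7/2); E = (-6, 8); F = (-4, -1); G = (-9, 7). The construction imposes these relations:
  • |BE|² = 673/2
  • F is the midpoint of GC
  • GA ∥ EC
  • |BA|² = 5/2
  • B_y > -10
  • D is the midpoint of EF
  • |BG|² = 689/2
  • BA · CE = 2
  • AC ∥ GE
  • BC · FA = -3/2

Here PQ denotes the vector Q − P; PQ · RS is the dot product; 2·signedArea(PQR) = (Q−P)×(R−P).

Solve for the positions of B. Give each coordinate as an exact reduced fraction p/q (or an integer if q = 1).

B = (-1/2, -19/2)

1. B_x = -1/2  [BA · CE = 2 ∩ BC · FA = -3/2]
2. B_y = -19/2  [BA · CE = 2 ∩ BC · FA = -3/2]
   → B = (-1/2, -19/2)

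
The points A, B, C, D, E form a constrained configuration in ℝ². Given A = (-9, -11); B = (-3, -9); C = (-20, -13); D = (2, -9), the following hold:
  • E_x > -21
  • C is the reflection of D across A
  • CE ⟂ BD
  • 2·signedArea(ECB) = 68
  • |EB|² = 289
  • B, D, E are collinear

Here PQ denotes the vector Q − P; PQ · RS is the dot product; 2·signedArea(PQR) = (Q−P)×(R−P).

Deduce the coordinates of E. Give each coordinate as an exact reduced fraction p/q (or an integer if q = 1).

1. E_x = -20  [B, D, E are collinear ∩ CE ⟂ BD]
2. E_y = -9  [B, D, E are collinear ∩ CE ⟂ BD]
   → E = (-20, -9)

E = (-20, -9)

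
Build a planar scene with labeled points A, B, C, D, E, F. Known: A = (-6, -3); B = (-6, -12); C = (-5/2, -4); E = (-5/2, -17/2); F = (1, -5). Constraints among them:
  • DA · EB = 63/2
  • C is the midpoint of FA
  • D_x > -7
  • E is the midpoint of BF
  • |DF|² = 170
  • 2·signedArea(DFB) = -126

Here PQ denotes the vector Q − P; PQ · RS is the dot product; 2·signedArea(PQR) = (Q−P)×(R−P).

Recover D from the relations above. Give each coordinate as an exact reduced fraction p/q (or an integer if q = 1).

1. D_x = -6  [DA · EB = 63/2 ∩ 2·signedArea(DFB) = -126]
2. D_y = 6  [DA · EB = 63/2 ∩ 2·signedArea(DFB) = -126]
   → D = (-6, 6)

D = (-6, 6)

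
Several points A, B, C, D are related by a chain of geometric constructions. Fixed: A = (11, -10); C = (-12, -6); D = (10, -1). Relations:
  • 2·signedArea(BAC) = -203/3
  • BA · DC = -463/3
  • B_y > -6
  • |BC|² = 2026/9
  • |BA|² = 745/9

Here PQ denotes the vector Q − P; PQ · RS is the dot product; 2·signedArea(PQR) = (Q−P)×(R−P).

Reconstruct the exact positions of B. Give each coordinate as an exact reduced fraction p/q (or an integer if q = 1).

1. B_x = 3  [BA · DC = -463/3 ∩ 2·signedArea(BAC) = -203/3]
2. B_y = -17/3  [BA · DC = -463/3 ∩ 2·signedArea(BAC) = -203/3]
   → B = (3, -17/3)

B = (3, -17/3)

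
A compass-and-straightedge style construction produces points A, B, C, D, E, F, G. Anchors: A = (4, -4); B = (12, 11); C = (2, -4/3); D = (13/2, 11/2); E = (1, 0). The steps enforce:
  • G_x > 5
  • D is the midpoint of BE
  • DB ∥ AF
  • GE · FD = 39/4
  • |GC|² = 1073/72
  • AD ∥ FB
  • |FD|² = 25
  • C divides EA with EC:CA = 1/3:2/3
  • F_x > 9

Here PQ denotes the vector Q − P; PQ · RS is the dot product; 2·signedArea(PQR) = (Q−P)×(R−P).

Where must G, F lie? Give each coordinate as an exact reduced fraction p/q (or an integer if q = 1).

1. F_x = 19/2  [AD ∥ FB ∩ DB ∥ AF]
2. F_y = 3/2  [AD ∥ FB ∩ DB ∥ AF]
   → F = (19/2, 3/2)
3. G_x = 21/4  [line 3·x + -4·y + -51/4 = 0 ∩ |GC|² = 1073/72]
4. G_y = 3/4  [line 3·x + -4·y + -51/4 = 0 ∩ |GC|² = 1073/72]
   → G = (21/4, 3/4)

F = (19/2, 3/2)
G = (21/4, 3/4)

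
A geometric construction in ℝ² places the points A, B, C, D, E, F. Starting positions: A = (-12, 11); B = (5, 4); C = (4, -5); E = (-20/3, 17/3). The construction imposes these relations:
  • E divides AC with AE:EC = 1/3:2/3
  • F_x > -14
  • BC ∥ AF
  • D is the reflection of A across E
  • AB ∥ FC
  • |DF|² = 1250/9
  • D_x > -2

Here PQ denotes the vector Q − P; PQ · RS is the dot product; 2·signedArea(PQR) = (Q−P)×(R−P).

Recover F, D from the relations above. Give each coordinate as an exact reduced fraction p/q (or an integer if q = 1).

D = (-4/3, 1/3)
F = (-13, 2)

1. F_x = -13  [AB ∥ FC ∩ BC ∥ AF]
2. F_y = 2  [AB ∥ FC ∩ BC ∥ AF]
   → F = (-13, 2)
3. D_x = -4/3  [D is the reflection of A across E]
4. D_y = 1/3  [D is the reflection of A across E]
   → D = (-4/3, 1/3)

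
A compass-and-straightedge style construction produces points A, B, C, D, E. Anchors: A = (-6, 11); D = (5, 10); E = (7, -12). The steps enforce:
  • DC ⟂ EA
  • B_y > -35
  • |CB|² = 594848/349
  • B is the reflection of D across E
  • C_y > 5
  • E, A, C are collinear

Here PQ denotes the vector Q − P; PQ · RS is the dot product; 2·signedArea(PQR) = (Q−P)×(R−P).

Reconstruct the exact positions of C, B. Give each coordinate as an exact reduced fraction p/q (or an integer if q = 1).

B = (9, -34)
C = (-1015/349, 1930/349)

1. C_x = -1015/349  [E, A, C are collinear ∩ DC ⟂ EA]
2. C_y = 1930/349  [E, A, C are collinear ∩ DC ⟂ EA]
   → C = (-1015/349, 1930/349)
3. B_x = 9  [B is the reflection of D across E]
4. B_y = -34  [B is the reflection of D across E]
   → B = (9, -34)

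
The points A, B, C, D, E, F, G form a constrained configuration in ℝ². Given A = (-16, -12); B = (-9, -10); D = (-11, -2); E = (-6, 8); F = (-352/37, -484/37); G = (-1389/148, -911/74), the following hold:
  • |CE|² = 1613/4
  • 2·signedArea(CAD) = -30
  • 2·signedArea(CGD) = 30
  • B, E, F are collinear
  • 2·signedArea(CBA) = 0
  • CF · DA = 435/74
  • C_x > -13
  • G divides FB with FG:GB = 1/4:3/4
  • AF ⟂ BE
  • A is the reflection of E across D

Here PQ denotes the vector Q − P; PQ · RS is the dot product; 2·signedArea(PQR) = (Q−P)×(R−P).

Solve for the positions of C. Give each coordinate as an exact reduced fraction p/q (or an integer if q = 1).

1. C_x = -25/2  [2·signedArea(CBA) = 0 ∩ CF · DA = 435/74]
2. C_y = -11  [2·signedArea(CBA) = 0 ∩ CF · DA = 435/74]
   → C = (-25/2, -11)

C = (-25/2, -11)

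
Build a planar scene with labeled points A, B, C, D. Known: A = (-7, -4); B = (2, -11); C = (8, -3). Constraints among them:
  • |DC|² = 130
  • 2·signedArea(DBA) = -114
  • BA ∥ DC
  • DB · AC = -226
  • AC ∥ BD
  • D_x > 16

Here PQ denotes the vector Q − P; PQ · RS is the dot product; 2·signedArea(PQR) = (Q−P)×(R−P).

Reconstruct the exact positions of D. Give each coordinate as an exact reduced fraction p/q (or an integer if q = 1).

1. D_x = 17  [BA ∥ DC ∩ AC ∥ BD]
2. D_y = -10  [BA ∥ DC ∩ AC ∥ BD]
   → D = (17, -10)

D = (17, -10)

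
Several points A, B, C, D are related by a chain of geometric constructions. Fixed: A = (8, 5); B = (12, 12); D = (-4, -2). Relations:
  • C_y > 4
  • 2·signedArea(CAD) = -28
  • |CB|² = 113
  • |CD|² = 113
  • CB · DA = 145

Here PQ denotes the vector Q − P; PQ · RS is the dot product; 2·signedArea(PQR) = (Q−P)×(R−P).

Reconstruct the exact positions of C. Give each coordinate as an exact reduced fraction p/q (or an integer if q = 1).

1. C_x = 4  [CB · DA = 145 ∩ 2·signedArea(CAD) = -28]
2. C_y = 5  [CB · DA = 145 ∩ 2·signedArea(CAD) = -28]
   → C = (4, 5)

C = (4, 5)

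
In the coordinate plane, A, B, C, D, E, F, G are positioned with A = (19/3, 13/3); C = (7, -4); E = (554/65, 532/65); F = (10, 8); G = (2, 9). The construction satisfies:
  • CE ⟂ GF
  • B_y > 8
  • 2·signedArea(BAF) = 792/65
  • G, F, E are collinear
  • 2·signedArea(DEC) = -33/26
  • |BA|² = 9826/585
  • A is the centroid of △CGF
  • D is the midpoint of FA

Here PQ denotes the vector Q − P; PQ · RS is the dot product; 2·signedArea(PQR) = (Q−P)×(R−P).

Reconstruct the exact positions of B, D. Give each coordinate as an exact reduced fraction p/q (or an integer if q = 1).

1. B_x = 458/65  [line -11/3·x + 11/3·y + -946/195 = 0 ∩ |BA|² = 9826/585]
2. B_y = 544/65  [line -11/3·x + 11/3·y + -946/195 = 0 ∩ |BA|² = 9826/585]
   → B = (458/65, 544/65)
3. D_x = 49/6  [D is the midpoint of FA]
4. D_y = 37/6  [D is the midpoint of FA]
   → D = (49/6, 37/6)

B = (458/65, 544/65)
D = (49/6, 37/6)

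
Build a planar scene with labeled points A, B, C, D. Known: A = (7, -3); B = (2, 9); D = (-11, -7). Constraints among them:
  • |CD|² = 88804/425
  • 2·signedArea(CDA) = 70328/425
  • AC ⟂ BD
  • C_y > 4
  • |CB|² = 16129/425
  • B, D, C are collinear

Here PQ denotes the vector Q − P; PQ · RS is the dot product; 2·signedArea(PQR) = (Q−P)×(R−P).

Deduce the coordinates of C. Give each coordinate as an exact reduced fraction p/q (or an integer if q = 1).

C = (-801/425, 1793/425)

1. C_x = -801/425  [B, D, C are collinear ∩ AC ⟂ BD]
2. C_y = 1793/425  [B, D, C are collinear ∩ AC ⟂ BD]
   → C = (-801/425, 1793/425)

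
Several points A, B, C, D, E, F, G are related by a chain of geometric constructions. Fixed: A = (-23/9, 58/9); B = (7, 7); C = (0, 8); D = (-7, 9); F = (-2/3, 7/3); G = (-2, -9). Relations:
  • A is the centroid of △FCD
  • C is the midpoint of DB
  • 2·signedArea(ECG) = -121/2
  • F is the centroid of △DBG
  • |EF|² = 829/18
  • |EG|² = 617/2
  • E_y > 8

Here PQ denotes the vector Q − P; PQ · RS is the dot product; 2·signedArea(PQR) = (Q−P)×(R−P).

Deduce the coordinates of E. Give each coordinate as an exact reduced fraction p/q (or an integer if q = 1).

1. E_x = -7/2  [line 17·x + -2·y + 153/2 = 0 ∩ |EF|² = 829/18]
2. E_y = 17/2  [line 17·x + -2·y + 153/2 = 0 ∩ |EF|² = 829/18]
   → E = (-7/2, 17/2)

E = (-7/2, 17/2)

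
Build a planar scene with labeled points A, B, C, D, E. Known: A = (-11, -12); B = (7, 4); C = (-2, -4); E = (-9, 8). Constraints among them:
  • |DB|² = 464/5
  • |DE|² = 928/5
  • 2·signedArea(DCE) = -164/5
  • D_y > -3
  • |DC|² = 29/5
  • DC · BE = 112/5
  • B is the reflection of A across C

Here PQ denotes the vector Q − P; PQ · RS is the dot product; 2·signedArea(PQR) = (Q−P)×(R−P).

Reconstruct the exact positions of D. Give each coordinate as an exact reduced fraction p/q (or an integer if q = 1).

D = (-1/5, -12/5)

1. D_x = -1/5  [2·signedArea(DCE) = -164/5 ∩ DC · BE = 112/5]
2. D_y = -12/5  [2·signedArea(DCE) = -164/5 ∩ DC · BE = 112/5]
   → D = (-1/5, -12/5)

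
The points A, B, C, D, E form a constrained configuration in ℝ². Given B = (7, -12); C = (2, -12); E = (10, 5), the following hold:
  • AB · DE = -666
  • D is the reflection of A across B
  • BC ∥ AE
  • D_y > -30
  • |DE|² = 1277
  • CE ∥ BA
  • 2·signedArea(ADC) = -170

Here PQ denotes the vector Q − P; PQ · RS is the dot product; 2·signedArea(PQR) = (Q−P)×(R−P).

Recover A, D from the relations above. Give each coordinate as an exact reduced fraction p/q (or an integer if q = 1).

A = (15, 5)
D = (-1, -29)

1. A_x = 15  [BC ∥ AE ∩ CE ∥ BA]
2. A_y = 5  [BC ∥ AE ∩ CE ∥ BA]
   → A = (15, 5)
3. D_x = -1  [D is the reflection of A across B]
4. D_y = -29  [D is the reflection of A across B]
   → D = (-1, -29)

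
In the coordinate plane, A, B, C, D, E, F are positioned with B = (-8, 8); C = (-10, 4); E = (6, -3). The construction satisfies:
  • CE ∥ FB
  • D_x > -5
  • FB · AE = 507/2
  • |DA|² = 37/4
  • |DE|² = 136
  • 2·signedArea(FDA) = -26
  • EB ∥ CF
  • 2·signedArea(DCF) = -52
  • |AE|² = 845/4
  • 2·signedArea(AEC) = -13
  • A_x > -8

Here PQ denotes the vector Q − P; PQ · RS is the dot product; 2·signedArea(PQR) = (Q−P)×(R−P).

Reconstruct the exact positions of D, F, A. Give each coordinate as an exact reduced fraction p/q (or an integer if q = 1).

A = (-7, 7/2)
D = (-4, 3)
F = (-24, 15)

1. F_x = -24  [CE ∥ FB ∩ EB ∥ CF]
2. F_y = 15  [CE ∥ FB ∩ EB ∥ CF]
   → F = (-24, 15)
3. A_x = -7  [2·signedArea(AEC) = -13 ∩ FB · AE = 507/2]
4. A_y = 7/2  [2·signedArea(AEC) = -13 ∩ FB · AE = 507/2]
   → A = (-7, 7/2)
5. D_x = -4  [2·signedArea(DCF) = -52 ∩ 2·signedArea(FDA) = -26]
6. D_y = 3  [2·signedArea(DCF) = -52 ∩ 2·signedArea(FDA) = -26]
   → D = (-4, 3)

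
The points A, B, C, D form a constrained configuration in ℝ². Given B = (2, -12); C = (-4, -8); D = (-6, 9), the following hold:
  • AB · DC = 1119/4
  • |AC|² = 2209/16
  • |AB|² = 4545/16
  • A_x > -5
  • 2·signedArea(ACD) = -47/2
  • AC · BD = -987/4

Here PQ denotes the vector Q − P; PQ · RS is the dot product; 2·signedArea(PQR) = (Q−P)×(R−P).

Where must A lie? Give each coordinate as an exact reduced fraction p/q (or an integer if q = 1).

1. A_x = -4  [2·signedArea(ACD) = -47/2 ∩ AB · DC = 1119/4]
2. A_y = 15/4  [2·signedArea(ACD) = -47/2 ∩ AB · DC = 1119/4]
   → A = (-4, 15/4)

A = (-4, 15/4)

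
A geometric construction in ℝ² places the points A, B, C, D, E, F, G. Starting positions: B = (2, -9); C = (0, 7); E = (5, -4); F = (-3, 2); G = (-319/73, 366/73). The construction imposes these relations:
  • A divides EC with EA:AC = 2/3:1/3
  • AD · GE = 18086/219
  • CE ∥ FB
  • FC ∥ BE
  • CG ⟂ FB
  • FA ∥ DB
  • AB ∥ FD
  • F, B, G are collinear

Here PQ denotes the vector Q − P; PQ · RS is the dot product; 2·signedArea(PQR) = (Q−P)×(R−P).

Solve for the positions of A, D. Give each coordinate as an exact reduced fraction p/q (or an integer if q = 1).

1. A_x = 5/3  [A divides EC with EA:AC = 2/3:1/3]
2. A_y = 10/3  [A divides EC with EA:AC = 2/3:1/3]
   → A = (5/3, 10/3)
3. D_x = -8/3  [FA ∥ DB ∩ AB ∥ FD]
4. D_y = -31/3  [FA ∥ DB ∩ AB ∥ FD]
   → D = (-8/3, -31/3)

A = (5/3, 10/3)
D = (-8/3, -31/3)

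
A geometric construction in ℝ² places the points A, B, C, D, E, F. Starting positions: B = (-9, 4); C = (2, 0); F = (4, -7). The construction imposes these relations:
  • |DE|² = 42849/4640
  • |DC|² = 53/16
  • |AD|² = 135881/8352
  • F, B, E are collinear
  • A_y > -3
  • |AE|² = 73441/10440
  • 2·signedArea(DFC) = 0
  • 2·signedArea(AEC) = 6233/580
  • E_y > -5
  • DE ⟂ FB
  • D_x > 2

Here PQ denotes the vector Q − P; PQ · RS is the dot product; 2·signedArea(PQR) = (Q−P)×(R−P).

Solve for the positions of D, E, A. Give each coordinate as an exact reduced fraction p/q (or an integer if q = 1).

A = (-5177/3480, -8201/3480)
D = (5/2, -7/4)
E = (623/1160, -4721/1160)

1. D_x = 5/2  [line -7·x + -2·y + 14 = 0 ∩ |DC|² = 53/16]
2. D_y = -7/4  [line -7·x + -2·y + 14 = 0 ∩ |DC|² = 53/16]
   → D = (5/2, -7/4)
3. E_x = 623/1160  [F, B, E are collinear ∩ DE ⟂ FB]
4. E_y = -4721/1160  [F, B, E are collinear ∩ DE ⟂ FB]
   → E = (623/1160, -4721/1160)
5. A_x = -5177/3480  [line -4721/1160·x + 1697/1160·y + -378/145 = 0 ∩ |AE|² = 73441/10440]
6. A_y = -8201/3480  [line -4721/1160·x + 1697/1160·y + -378/145 = 0 ∩ |AE|² = 73441/10440]
   → A = (-5177/3480, -8201/3480)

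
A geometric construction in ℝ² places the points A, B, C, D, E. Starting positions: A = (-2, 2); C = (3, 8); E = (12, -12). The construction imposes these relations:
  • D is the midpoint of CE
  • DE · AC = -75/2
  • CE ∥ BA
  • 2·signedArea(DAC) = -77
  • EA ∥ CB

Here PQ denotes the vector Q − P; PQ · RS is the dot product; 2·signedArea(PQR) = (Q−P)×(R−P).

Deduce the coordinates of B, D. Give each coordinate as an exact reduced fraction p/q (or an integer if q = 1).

B = (-11, 22)
D = (15/2, -2)

1. B_x = -11  [CE ∥ BA ∩ EA ∥ CB]
2. B_y = 22  [CE ∥ BA ∩ EA ∥ CB]
   → B = (-11, 22)
3. D_x = 15/2  [D is the midpoint of CE]
4. D_y = -2  [D is the midpoint of CE]
   → D = (15/2, -2)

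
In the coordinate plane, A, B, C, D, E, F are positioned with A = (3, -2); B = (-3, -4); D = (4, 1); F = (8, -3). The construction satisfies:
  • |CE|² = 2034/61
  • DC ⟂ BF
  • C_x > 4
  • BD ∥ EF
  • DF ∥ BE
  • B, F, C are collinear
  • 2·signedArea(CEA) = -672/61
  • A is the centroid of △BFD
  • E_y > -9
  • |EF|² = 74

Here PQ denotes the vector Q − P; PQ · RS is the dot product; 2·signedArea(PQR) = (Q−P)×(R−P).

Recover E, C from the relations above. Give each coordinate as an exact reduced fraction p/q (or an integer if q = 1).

C = (268/61, -203/61)
E = (1, -8)

1. E_x = 1  [BD ∥ EF ∩ DF ∥ BE]
2. E_y = -8  [BD ∥ EF ∩ DF ∥ BE]
   → E = (1, -8)
3. C_x = 268/61  [B, F, C are collinear ∩ DC ⟂ BF]
4. C_y = -203/61  [B, F, C are collinear ∩ DC ⟂ BF]
   → C = (268/61, -203/61)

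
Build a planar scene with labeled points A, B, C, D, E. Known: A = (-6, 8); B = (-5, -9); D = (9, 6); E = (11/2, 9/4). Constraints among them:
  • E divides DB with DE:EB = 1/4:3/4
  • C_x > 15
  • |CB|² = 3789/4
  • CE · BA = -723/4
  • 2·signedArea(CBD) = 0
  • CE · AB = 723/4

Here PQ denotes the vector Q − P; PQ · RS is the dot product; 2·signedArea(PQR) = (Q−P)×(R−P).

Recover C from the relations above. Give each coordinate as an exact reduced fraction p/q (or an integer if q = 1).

C = (16, 27/2)

1. C_x = 16  [2·signedArea(CBD) = 0 ∩ CE · AB = 723/4]
2. C_y = 27/2  [2·signedArea(CBD) = 0 ∩ CE · AB = 723/4]
   → C = (16, 27/2)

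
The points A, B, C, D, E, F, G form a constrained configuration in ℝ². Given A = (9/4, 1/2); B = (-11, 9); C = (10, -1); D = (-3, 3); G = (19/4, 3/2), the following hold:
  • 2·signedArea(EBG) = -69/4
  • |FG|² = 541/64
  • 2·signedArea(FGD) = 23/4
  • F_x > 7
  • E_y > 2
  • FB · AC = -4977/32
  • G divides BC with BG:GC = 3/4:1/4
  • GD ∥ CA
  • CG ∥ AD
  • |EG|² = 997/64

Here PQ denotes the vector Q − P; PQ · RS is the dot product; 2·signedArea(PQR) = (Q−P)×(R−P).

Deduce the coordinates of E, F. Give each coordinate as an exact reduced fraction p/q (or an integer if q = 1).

1. E_x = 7/8  [line 15/2·x + 63/4·y + -42 = 0 ∩ |EG|² = 997/64]
2. E_y = 9/4  [line 15/2·x + 63/4·y + -42 = 0 ∩ |EG|² = 997/64]
   → E = (7/8, 9/4)
3. F_x = 59/8  [FB · AC = -4977/32 ∩ 2·signedArea(FGD) = 23/4]
4. F_y = 1/4  [FB · AC = -4977/32 ∩ 2·signedArea(FGD) = 23/4]
   → F = (59/8, 1/4)

E = (7/8, 9/4)
F = (59/8, 1/4)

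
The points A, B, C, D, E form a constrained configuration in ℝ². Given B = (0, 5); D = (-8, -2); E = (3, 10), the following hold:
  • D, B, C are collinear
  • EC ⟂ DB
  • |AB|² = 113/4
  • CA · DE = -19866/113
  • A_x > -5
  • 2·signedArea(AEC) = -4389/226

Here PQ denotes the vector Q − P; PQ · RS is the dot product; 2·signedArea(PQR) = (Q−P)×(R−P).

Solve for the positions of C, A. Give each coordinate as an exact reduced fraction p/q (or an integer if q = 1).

A = (-4, 3/2)
C = (472/113, 978/113)

1. C_x = 472/113  [D, B, C are collinear ∩ EC ⟂ DB]
2. C_y = 978/113  [D, B, C are collinear ∩ EC ⟂ DB]
   → C = (472/113, 978/113)
3. A_x = -4  [2·signedArea(AEC) = -4389/226 ∩ CA · DE = -19866/113]
4. A_y = 3/2  [2·signedArea(AEC) = -4389/226 ∩ CA · DE = -19866/113]
   → A = (-4, 3/2)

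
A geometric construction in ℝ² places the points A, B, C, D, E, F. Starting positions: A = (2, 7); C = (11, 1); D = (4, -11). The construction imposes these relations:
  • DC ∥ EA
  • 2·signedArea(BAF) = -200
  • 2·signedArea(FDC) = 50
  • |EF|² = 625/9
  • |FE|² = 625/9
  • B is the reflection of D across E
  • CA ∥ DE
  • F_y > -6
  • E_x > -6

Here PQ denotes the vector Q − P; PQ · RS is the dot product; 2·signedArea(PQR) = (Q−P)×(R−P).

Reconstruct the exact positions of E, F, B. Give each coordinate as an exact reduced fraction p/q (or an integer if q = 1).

1. E_x = -5  [DC ∥ EA ∩ CA ∥ DE]
2. E_y = -5  [DC ∥ EA ∩ CA ∥ DE]
   → E = (-5, -5)
3. F_x = 10/3  [line -12·x + 7·y + 75 = 0 ∩ |FE|² = 625/9]
4. F_y = -5  [line -12·x + 7·y + 75 = 0 ∩ |FE|² = 625/9]
   → F = (10/3, -5)
5. B_x = -14  [B is the reflection of D across E]
6. B_y = 1  [B is the reflection of D across E]
   → B = (-14, 1)

B = (-14, 1)
E = (-5, -5)
F = (10/3, -5)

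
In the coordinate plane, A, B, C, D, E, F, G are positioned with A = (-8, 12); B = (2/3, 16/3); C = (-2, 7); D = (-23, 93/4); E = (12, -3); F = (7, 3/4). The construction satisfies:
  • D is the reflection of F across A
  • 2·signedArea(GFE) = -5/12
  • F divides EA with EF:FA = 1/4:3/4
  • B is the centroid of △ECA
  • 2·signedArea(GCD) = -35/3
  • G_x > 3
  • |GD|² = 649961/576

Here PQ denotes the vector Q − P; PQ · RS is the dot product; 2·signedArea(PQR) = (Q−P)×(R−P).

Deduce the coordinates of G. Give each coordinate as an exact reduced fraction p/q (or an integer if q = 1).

G = (23/6, 73/24)

1. G_x = 23/6  [2·signedArea(GCD) = -35/3 ∩ 2·signedArea(GFE) = -5/12]
2. G_y = 73/24  [2·signedArea(GCD) = -35/3 ∩ 2·signedArea(GFE) = -5/12]
   → G = (23/6, 73/24)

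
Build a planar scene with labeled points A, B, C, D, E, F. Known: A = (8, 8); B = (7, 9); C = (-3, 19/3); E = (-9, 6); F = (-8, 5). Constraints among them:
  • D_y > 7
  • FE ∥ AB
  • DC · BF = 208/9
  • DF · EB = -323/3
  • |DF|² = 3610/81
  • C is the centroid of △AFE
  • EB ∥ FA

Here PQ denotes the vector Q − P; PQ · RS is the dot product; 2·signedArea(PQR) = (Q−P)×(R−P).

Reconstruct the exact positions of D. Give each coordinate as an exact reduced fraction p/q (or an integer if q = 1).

1. D_x = -5/3  [DF · EB = -323/3 ∩ DC · BF = 208/9]
2. D_y = 64/9  [DF · EB = -323/3 ∩ DC · BF = 208/9]
   → D = (-5/3, 64/9)

D = (-5/3, 64/9)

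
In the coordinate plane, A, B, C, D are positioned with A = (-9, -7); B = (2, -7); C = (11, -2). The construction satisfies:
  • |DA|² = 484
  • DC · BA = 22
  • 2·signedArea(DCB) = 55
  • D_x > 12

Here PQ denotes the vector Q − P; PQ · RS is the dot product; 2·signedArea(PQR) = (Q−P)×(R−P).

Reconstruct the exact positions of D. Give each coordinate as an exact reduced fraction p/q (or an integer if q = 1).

1. D_x = 13  [DC · BA = 22 ∩ 2·signedArea(DCB) = 55]
2. D_y = -7  [DC · BA = 22 ∩ 2·signedArea(DCB) = 55]
   → D = (13, -7)

D = (13, -7)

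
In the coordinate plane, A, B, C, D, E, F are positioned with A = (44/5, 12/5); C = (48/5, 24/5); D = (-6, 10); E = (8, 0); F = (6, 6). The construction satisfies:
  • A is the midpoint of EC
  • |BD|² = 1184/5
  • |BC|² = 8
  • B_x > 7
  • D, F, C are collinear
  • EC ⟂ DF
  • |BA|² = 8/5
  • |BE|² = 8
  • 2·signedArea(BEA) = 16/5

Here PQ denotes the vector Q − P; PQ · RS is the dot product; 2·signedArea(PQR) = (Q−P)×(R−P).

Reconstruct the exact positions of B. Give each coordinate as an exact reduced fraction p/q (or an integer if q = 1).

B = (38/5, 14/5)

1. B_x = 38/5  [line -12/5·x + 4/5·y + 16 = 0 ∩ |BA|² = 8/5]
2. B_y = 14/5  [line -12/5·x + 4/5·y + 16 = 0 ∩ |BA|² = 8/5]
   → B = (38/5, 14/5)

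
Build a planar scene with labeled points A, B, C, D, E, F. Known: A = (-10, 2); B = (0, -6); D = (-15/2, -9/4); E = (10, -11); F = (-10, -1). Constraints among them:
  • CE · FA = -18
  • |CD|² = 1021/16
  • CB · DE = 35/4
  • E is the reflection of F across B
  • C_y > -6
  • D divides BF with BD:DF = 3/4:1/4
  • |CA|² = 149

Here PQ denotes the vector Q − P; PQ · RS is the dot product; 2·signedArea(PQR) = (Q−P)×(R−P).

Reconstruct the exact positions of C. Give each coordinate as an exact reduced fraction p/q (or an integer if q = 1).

C = (0, -5)

1. C_x = 0  [CE · FA = -18 ∩ CB · DE = 35/4]
2. C_y = -5  [CE · FA = -18 ∩ CB · DE = 35/4]
   → C = (0, -5)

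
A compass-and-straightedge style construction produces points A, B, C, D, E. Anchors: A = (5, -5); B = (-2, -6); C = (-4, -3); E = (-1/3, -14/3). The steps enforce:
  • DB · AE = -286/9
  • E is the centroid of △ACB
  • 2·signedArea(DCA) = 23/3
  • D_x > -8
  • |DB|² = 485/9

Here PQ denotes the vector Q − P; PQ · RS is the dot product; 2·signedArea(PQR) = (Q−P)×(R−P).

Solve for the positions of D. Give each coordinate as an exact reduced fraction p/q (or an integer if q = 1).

1. D_x = -23/3  [DB · AE = -286/9 ∩ 2·signedArea(DCA) = 23/3]
2. D_y = -4/3  [DB · AE = -286/9 ∩ 2·signedArea(DCA) = 23/3]
   → D = (-23/3, -4/3)

D = (-23/3, -4/3)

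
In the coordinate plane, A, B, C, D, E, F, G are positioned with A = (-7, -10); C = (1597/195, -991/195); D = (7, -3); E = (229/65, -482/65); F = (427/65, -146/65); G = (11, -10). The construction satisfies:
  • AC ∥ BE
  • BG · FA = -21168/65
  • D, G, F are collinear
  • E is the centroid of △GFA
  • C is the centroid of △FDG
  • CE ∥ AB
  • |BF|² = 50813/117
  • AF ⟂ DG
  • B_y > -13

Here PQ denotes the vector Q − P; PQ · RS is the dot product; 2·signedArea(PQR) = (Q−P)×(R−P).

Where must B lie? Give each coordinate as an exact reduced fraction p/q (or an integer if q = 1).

B = (-35/3, -37/3)

1. B_x = -35/3  [AC ∥ BE ∩ CE ∥ AB]
2. B_y = -37/3  [AC ∥ BE ∩ CE ∥ AB]
   → B = (-35/3, -37/3)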